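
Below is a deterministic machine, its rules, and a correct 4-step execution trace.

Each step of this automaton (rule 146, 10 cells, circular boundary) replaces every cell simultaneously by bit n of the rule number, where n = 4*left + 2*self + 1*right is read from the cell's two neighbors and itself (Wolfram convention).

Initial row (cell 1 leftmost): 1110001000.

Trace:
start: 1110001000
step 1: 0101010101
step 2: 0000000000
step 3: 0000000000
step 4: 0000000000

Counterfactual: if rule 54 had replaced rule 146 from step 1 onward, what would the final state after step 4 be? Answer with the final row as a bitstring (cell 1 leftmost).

1110111110

(re-executing steps 1..4 under rule 54; state before step 1: 1110001000)
step 1: 0001011101
step 2: 1011100011
step 3: 0100010100
step 4: 1110111110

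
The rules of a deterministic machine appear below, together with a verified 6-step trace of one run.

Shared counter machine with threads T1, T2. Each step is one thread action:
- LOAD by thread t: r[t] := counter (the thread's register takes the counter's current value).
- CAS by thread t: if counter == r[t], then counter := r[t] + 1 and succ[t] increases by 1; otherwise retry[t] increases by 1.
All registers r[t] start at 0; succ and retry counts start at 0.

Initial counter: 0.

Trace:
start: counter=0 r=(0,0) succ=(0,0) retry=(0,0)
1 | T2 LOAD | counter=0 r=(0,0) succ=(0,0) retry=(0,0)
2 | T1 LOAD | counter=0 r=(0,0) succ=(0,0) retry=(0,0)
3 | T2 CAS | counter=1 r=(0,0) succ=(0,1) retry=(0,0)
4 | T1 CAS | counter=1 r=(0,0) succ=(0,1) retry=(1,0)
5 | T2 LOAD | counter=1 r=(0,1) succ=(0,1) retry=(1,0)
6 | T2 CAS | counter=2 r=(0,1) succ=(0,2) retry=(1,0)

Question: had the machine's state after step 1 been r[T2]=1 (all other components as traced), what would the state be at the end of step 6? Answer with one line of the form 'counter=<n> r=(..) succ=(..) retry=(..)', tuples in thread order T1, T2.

counter=2 r=(0,1) succ=(1,1) retry=(0,1)

state after step 1 := counter=0 r=(0,1) succ=(0,0) retry=(0,0)
2 | T1 LOAD | counter=0 r=(0,1) succ=(0,0) retry=(0,0)
3 | T2 CAS | counter=0 r=(0,1) succ=(0,0) retry=(0,1)
4 | T1 CAS | counter=1 r=(0,1) succ=(1,0) retry=(0,1)
5 | T2 LOAD | counter=1 r=(0,1) succ=(1,0) retry=(0,1)
6 | T2 CAS | counter=2 r=(0,1) succ=(1,1) retry=(0,1)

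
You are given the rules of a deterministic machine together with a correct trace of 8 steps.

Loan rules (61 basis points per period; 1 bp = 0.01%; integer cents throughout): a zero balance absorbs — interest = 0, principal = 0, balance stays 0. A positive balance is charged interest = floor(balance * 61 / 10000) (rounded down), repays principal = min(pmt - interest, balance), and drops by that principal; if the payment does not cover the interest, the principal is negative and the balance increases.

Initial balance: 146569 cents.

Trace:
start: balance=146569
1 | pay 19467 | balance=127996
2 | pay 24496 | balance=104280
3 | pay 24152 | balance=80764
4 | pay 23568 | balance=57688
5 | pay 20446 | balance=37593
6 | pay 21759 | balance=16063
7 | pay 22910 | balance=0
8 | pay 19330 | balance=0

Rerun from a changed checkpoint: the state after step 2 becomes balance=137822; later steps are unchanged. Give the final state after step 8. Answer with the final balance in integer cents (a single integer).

8667

state after step 2 := balance=137822
3 | pay 24152 | balance=114510
4 | pay 23568 | balance=91640
5 | pay 20446 | balance=71753
6 | pay 21759 | balance=50431
7 | pay 22910 | balance=27828
8 | pay 19330 | balance=8667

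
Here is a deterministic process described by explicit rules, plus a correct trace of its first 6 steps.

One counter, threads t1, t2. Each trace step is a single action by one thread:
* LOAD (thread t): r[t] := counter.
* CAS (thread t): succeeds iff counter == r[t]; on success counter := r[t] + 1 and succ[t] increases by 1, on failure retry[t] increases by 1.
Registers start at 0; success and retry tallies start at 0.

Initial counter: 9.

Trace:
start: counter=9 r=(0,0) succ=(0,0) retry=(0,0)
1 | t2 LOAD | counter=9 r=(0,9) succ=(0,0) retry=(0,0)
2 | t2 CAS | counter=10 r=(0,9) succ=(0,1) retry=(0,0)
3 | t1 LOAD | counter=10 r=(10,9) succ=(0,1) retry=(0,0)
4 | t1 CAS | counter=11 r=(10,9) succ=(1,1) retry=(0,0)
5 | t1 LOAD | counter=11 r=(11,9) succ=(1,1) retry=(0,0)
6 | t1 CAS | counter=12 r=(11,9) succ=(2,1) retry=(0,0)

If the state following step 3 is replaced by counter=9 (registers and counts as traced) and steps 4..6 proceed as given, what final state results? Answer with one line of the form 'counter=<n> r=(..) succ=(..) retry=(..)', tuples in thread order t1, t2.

counter=10 r=(9,9) succ=(1,1) retry=(1,0)

state after step 3 := counter=9 r=(10,9) succ=(0,1) retry=(0,0)
4 | t1 CAS | counter=9 r=(10,9) succ=(0,1) retry=(1,0)
5 | t1 LOAD | counter=9 r=(9,9) succ=(0,1) retry=(1,0)
6 | t1 CAS | counter=10 r=(9,9) succ=(1,1) retry=(1,0)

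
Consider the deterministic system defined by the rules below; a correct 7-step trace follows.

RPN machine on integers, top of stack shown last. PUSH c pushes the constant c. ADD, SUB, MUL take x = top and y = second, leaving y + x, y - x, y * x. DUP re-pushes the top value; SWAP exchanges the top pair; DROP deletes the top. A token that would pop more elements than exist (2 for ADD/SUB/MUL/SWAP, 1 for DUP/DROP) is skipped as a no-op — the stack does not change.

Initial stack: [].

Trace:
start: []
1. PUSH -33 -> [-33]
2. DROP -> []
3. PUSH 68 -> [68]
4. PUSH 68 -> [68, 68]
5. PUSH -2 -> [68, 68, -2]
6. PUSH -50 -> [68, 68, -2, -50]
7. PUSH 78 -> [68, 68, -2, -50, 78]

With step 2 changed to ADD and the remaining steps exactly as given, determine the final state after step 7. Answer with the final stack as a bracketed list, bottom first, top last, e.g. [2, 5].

[-33, 68, 68, -2, -50, 78]

(re-executing from step 2 with the substitution; state before step 2: [-33])
2. ADD -> [-33]
3. PUSH 68 -> [-33, 68]
4. PUSH 68 -> [-33, 68, 68]
5. PUSH -2 -> [-33, 68, 68, -2]
6. PUSH -50 -> [-33, 68, 68, -2, -50]
7. PUSH 78 -> [-33, 68, 68, -2, -50, 78]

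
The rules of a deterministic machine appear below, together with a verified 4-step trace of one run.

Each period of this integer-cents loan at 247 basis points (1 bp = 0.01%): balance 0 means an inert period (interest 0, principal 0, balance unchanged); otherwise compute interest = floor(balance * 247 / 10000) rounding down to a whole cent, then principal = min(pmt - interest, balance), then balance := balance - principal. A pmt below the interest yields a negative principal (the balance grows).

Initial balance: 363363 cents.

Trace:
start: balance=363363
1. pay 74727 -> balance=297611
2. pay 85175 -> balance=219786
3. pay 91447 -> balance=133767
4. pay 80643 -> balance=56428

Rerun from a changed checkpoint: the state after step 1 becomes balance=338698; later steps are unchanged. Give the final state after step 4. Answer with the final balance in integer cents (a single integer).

100635

state after step 1 := balance=338698
2. pay 85175 -> balance=261888
3. pay 91447 -> balance=176909
4. pay 80643 -> balance=100635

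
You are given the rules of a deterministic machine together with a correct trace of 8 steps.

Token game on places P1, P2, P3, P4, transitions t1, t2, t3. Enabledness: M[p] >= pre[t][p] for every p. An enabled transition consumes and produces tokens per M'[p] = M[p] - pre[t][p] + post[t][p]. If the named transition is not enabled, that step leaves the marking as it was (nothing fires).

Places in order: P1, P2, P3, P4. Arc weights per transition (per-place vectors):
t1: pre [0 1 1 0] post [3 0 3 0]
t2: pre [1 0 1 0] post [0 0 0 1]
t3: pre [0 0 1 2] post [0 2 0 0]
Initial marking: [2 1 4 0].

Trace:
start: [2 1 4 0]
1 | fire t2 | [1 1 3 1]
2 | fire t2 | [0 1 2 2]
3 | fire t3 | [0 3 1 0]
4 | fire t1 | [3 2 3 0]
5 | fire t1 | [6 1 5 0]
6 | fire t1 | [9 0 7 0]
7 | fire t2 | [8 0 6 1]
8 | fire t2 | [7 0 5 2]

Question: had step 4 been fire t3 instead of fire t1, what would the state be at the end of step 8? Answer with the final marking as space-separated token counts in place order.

4 1 3 2

(re-executing from step 4 with the substitution; state before step 4: [0 3 1 0])
4 | fire t3 | [0 3 1 0]
5 | fire t1 | [3 2 3 0]
6 | fire t1 | [6 1 5 0]
7 | fire t2 | [5 1 4 1]
8 | fire t2 | [4 1 3 2]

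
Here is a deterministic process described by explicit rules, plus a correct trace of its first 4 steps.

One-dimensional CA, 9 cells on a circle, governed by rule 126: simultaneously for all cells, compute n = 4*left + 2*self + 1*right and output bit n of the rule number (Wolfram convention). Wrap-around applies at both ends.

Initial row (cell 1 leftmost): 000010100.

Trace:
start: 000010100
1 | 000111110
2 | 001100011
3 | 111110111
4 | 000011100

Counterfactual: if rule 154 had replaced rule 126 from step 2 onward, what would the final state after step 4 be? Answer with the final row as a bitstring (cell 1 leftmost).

111110101

(re-executing steps 2..4 under rule 154; state before step 2: 000111110)
2 | 001111101
3 | 111111000
4 | 111110101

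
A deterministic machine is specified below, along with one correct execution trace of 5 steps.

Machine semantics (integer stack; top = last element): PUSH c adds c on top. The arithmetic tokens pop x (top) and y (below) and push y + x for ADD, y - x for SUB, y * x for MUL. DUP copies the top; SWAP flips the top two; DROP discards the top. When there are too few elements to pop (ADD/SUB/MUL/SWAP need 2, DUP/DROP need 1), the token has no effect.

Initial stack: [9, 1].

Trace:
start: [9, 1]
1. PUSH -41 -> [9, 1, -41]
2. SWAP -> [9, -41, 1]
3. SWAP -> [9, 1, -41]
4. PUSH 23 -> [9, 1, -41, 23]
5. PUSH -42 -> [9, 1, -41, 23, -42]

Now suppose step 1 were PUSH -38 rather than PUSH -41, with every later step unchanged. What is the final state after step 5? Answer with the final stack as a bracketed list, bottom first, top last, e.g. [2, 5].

(re-executing from step 1 with the substitution; state before step 1: [9, 1])
1. PUSH -38 -> [9, 1, -38]
2. SWAP -> [9, -38, 1]
3. SWAP -> [9, 1, -38]
4. PUSH 23 -> [9, 1, -38, 23]
5. PUSH -42 -> [9, 1, -38, 23, -42]

[9, 1, -38, 23, -42]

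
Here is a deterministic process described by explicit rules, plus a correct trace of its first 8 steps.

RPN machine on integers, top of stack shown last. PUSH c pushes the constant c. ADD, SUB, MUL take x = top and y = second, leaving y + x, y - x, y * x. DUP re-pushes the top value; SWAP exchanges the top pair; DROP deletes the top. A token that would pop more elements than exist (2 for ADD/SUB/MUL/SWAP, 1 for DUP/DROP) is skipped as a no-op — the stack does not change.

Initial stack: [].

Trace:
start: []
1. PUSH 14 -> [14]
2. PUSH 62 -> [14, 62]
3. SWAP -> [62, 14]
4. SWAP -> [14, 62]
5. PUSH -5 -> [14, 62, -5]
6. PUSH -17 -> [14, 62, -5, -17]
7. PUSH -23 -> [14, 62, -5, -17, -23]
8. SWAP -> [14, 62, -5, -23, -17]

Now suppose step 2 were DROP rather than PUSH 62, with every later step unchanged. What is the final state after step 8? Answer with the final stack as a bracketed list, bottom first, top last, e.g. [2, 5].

[-5, -23, -17]

(re-executing from step 2 with the substitution; state before step 2: [14])
2. DROP -> []
3. SWAP -> []
4. SWAP -> []
5. PUSH -5 -> [-5]
6. PUSH -17 -> [-5, -17]
7. PUSH -23 -> [-5, -17, -23]
8. SWAP -> [-5, -23, -17]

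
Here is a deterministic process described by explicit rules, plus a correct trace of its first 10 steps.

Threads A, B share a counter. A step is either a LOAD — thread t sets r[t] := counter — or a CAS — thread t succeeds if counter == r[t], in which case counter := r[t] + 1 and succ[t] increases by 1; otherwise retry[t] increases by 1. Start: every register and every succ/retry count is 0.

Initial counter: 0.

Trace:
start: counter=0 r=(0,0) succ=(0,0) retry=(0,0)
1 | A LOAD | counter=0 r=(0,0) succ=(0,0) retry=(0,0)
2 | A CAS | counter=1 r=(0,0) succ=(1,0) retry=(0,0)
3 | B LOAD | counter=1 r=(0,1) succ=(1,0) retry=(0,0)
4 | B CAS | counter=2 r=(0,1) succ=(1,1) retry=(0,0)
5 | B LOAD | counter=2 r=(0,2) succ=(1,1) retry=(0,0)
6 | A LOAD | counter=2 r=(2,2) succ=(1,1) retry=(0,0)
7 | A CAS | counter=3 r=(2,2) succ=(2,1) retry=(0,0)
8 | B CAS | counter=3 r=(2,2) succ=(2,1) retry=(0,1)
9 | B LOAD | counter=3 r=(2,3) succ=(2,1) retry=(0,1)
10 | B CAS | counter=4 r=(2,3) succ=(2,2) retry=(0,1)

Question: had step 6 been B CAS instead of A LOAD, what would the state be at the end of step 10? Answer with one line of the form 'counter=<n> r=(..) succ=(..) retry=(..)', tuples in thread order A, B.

counter=4 r=(0,3) succ=(1,3) retry=(1,1)

(re-executing from step 6 with the substitution; state before step 6: counter=2 r=(0,2) succ=(1,1) retry=(0,0))
6 | B CAS | counter=3 r=(0,2) succ=(1,2) retry=(0,0)
7 | A CAS | counter=3 r=(0,2) succ=(1,2) retry=(1,0)
8 | B CAS | counter=3 r=(0,2) succ=(1,2) retry=(1,1)
9 | B LOAD | counter=3 r=(0,3) succ=(1,2) retry=(1,1)
10 | B CAS | counter=4 r=(0,3) succ=(1,3) retry=(1,1)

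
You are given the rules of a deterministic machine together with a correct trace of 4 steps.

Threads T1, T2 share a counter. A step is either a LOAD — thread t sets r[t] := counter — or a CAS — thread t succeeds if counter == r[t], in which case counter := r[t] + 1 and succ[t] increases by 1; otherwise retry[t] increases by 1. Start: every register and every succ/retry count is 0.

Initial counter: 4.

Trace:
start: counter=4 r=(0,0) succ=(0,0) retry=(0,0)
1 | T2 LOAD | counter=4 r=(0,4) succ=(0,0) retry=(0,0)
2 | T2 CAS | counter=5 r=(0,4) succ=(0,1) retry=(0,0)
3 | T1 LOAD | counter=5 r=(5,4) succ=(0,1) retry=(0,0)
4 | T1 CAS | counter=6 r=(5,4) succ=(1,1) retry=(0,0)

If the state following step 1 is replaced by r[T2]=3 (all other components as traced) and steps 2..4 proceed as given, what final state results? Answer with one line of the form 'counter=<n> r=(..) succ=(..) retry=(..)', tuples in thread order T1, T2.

state after step 1 := counter=4 r=(0,3) succ=(0,0) retry=(0,0)
2 | T2 CAS | counter=4 r=(0,3) succ=(0,0) retry=(0,1)
3 | T1 LOAD | counter=4 r=(4,3) succ=(0,0) retry=(0,1)
4 | T1 CAS | counter=5 r=(4,3) succ=(1,0) retry=(0,1)

counter=5 r=(4,3) succ=(1,0) retry=(0,1)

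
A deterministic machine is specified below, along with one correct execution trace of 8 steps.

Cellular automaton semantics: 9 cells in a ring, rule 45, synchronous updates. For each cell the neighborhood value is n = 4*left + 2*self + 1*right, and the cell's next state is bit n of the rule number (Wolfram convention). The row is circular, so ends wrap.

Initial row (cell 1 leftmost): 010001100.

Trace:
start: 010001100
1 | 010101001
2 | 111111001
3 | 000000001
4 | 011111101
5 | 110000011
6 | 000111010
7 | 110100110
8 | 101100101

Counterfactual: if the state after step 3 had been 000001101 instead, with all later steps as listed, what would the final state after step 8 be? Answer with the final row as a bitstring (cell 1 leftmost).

state after step 3 := 000001101
4 | 011101011
5 | 110011110
6 | 100010001
7 | 001010101
8 | 001111111

001111111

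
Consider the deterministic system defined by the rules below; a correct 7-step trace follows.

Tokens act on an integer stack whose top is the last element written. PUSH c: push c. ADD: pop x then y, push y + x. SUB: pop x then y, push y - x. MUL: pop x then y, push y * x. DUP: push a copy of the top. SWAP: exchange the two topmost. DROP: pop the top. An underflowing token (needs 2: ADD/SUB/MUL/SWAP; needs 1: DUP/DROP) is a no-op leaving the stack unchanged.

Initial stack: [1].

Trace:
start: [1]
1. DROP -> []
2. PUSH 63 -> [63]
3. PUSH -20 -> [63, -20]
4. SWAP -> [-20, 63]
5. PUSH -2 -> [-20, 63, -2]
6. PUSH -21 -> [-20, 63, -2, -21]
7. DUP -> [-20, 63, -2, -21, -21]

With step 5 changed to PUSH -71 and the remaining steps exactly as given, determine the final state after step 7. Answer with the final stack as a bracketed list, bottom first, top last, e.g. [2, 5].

[-20, 63, -71, -21, -21]

(re-executing from step 5 with the substitution; state before step 5: [-20, 63])
5. PUSH -71 -> [-20, 63, -71]
6. PUSH -21 -> [-20, 63, -71, -21]
7. DUP -> [-20, 63, -71, -21, -21]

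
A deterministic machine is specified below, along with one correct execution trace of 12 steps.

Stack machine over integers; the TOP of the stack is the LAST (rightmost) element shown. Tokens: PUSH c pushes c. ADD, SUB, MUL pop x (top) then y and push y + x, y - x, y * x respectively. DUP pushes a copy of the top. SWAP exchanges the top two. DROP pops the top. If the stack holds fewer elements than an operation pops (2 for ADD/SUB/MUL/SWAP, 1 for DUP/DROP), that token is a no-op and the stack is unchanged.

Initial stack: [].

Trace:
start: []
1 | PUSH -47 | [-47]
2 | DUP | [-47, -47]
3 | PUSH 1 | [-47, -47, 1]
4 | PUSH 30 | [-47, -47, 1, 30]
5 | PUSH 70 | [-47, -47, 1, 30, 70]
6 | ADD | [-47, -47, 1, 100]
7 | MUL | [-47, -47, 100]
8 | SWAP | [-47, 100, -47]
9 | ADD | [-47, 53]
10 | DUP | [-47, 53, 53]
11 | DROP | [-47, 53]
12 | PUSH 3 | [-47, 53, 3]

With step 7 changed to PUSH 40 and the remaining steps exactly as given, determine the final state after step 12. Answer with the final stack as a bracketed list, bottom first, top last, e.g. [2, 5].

[-47, -47, 1, 140, 3]

(re-executing from step 7 with the substitution; state before step 7: [-47, -47, 1, 100])
7 | PUSH 40 | [-47, -47, 1, 100, 40]
8 | SWAP | [-47, -47, 1, 40, 100]
9 | ADD | [-47, -47, 1, 140]
10 | DUP | [-47, -47, 1, 140, 140]
11 | DROP | [-47, -47, 1, 140]
12 | PUSH 3 | [-47, -47, 1, 140, 3]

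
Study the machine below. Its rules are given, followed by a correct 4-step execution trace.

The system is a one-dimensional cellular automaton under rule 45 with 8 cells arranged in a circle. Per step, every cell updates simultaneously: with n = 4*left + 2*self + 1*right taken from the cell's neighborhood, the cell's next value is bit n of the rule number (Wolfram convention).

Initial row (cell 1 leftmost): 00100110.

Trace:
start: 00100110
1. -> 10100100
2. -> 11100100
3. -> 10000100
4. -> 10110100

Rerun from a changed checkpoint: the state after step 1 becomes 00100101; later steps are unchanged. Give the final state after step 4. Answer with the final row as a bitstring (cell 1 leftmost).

10100101

state after step 1 := 00100101
2. -> 00100111
3. -> 00100100
4. -> 10100101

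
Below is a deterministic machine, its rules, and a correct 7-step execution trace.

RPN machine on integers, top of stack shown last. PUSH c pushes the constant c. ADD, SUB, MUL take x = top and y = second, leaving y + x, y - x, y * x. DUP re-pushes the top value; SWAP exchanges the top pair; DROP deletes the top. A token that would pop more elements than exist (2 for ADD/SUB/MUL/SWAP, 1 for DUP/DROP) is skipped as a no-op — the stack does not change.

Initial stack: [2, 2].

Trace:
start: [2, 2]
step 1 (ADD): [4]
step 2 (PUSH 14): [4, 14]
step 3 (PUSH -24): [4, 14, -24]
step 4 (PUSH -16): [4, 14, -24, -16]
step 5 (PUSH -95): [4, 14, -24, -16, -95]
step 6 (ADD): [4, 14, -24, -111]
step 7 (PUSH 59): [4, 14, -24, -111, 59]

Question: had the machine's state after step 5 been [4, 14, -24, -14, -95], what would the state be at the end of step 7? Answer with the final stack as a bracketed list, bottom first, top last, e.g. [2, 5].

state after step 5 := [4, 14, -24, -14, -95]
step 6 (ADD): [4, 14, -24, -109]
step 7 (PUSH 59): [4, 14, -24, -109, 59]

[4, 14, -24, -109, 59]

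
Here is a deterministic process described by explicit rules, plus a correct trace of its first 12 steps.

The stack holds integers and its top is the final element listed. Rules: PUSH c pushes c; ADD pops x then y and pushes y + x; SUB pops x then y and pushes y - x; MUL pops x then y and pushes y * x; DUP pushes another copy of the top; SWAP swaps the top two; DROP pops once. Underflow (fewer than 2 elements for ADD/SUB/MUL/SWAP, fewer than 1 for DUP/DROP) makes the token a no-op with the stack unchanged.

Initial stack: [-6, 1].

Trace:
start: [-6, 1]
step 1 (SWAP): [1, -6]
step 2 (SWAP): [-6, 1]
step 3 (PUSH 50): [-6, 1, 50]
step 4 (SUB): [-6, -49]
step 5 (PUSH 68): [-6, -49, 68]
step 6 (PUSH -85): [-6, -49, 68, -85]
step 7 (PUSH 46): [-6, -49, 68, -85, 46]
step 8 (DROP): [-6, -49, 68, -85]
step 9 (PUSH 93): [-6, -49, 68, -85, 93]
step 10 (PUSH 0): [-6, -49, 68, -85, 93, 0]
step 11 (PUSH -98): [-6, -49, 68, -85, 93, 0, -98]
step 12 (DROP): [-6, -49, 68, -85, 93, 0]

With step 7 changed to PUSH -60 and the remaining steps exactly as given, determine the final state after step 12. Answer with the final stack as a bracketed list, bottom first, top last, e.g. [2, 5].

[-6, -49, 68, -85, 93, 0]

(re-executing from step 7 with the substitution; state before step 7: [-6, -49, 68, -85])
step 7 (PUSH -60): [-6, -49, 68, -85, -60]
step 8 (DROP): [-6, -49, 68, -85]
step 9 (PUSH 93): [-6, -49, 68, -85, 93]
step 10 (PUSH 0): [-6, -49, 68, -85, 93, 0]
step 11 (PUSH -98): [-6, -49, 68, -85, 93, 0, -98]
step 12 (DROP): [-6, -49, 68, -85, 93, 0]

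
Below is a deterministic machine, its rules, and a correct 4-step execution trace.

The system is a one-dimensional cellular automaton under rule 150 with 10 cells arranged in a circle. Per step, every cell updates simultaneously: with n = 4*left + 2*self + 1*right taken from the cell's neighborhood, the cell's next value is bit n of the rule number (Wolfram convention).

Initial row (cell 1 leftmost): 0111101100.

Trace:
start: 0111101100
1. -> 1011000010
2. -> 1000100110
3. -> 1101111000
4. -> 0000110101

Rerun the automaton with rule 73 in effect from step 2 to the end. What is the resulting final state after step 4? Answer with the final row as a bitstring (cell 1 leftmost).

(re-executing steps 2..4 under rule 73; state before step 2: 1011000010)
2. -> 0011011000
3. -> 1011011011
4. -> 1011011010

1011011010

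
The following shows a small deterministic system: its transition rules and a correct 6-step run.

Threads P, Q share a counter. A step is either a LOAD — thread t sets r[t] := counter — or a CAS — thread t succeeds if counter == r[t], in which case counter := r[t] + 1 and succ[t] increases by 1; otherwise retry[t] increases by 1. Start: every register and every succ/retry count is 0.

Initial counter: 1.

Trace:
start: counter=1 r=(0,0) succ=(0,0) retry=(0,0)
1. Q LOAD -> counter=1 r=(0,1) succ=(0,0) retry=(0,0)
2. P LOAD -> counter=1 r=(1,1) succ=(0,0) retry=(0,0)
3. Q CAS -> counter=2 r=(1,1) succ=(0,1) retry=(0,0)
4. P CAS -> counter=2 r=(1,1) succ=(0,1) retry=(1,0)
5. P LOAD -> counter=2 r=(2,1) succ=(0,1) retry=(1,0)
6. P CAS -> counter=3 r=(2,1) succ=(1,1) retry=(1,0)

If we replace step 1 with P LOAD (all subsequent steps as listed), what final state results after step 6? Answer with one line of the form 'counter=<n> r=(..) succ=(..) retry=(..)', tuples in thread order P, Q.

(re-executing from step 1 with the substitution; state before step 1: counter=1 r=(0,0) succ=(0,0) retry=(0,0))
1. P LOAD -> counter=1 r=(1,0) succ=(0,0) retry=(0,0)
2. P LOAD -> counter=1 r=(1,0) succ=(0,0) retry=(0,0)
3. Q CAS -> counter=1 r=(1,0) succ=(0,0) retry=(0,1)
4. P CAS -> counter=2 r=(1,0) succ=(1,0) retry=(0,1)
5. P LOAD -> counter=2 r=(2,0) succ=(1,0) retry=(0,1)
6. P CAS -> counter=3 r=(2,0) succ=(2,0) retry=(0,1)

counter=3 r=(2,0) succ=(2,0) retry=(0,1)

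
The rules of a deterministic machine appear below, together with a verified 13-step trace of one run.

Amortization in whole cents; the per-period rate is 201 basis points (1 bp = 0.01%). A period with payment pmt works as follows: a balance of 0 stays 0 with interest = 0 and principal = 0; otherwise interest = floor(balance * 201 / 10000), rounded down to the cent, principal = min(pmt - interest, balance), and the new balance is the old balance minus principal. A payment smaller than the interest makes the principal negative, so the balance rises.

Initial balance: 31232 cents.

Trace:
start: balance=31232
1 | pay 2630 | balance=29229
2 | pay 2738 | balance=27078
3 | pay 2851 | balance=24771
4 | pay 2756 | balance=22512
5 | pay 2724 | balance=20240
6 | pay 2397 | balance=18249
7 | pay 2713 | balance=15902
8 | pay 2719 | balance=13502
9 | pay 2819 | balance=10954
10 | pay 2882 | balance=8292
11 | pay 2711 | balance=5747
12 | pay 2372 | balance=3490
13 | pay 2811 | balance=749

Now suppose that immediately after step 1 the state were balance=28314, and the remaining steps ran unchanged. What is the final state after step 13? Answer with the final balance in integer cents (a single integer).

0

state after step 1 := balance=28314
2 | pay 2738 | balance=26145
3 | pay 2851 | balance=23819
4 | pay 2756 | balance=21541
5 | pay 2724 | balance=19249
6 | pay 2397 | balance=17238
7 | pay 2713 | balance=14871
8 | pay 2719 | balance=12450
9 | pay 2819 | balance=9881
10 | pay 2882 | balance=7197
11 | pay 2711 | balance=4630
12 | pay 2372 | balance=2351
13 | pay 2811 | balance=0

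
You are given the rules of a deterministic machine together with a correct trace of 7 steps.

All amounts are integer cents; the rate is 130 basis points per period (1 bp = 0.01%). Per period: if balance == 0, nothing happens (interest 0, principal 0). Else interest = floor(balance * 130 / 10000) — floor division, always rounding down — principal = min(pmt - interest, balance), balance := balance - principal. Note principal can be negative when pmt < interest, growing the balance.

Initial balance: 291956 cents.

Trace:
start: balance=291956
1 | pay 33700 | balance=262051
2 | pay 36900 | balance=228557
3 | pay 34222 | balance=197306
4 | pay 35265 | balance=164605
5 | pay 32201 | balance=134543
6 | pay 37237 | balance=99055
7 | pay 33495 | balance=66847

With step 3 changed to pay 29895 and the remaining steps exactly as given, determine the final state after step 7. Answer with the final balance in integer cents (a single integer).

(re-executing from step 3 with the substitution; state before step 3: balance=228557)
3 | pay 29895 | balance=201633
4 | pay 35265 | balance=168989
5 | pay 32201 | balance=138984
6 | pay 37237 | balance=103553
7 | pay 33495 | balance=71404

71404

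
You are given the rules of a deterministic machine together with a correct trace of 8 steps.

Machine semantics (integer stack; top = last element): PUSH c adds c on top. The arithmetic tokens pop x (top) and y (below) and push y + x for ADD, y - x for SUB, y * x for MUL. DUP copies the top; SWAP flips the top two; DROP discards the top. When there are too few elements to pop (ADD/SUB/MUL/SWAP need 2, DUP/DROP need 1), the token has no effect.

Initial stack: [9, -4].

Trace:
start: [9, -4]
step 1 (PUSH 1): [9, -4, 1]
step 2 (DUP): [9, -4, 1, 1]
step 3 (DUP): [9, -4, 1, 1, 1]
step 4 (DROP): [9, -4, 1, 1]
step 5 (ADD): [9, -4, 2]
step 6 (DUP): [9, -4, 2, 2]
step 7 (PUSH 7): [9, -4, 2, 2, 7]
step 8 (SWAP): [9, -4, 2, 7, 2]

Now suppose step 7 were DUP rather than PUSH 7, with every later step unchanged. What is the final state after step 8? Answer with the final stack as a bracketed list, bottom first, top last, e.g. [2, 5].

[9, -4, 2, 2, 2]

(re-executing from step 7 with the substitution; state before step 7: [9, -4, 2, 2])
step 7 (DUP): [9, -4, 2, 2, 2]
step 8 (SWAP): [9, -4, 2, 2, 2]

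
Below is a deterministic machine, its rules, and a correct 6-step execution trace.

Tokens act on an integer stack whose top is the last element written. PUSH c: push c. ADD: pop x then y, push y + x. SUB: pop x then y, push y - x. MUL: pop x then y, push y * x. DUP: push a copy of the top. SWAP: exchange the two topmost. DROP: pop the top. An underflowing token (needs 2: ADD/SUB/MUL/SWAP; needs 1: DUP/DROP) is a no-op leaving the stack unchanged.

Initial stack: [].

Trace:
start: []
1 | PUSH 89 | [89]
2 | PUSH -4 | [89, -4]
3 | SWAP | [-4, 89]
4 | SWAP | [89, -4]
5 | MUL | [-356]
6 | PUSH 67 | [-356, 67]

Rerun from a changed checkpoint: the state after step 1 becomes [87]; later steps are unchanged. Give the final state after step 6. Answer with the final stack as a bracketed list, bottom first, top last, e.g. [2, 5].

[-348, 67]

state after step 1 := [87]
2 | PUSH -4 | [87, -4]
3 | SWAP | [-4, 87]
4 | SWAP | [87, -4]
5 | MUL | [-348]
6 | PUSH 67 | [-348, 67]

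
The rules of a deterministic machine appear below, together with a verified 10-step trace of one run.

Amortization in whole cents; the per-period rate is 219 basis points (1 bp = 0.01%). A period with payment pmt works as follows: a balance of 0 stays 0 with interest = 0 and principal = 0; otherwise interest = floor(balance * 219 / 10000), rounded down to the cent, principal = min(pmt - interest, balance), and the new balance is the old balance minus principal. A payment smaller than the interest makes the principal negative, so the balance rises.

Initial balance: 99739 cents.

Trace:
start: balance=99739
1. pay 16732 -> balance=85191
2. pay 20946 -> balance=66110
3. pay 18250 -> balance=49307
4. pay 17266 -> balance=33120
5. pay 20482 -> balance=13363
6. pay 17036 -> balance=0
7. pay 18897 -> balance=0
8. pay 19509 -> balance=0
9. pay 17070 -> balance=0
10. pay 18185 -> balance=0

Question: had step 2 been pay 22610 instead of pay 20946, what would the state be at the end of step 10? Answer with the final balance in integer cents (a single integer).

0

(re-executing from step 2 with the substitution; state before step 2: balance=85191)
2. pay 22610 -> balance=64446
3. pay 18250 -> balance=47607
4. pay 17266 -> balance=31383
5. pay 20482 -> balance=11588
6. pay 17036 -> balance=0
7. pay 18897 -> balance=0
8. pay 19509 -> balance=0
9. pay 17070 -> balance=0
10. pay 18185 -> balance=0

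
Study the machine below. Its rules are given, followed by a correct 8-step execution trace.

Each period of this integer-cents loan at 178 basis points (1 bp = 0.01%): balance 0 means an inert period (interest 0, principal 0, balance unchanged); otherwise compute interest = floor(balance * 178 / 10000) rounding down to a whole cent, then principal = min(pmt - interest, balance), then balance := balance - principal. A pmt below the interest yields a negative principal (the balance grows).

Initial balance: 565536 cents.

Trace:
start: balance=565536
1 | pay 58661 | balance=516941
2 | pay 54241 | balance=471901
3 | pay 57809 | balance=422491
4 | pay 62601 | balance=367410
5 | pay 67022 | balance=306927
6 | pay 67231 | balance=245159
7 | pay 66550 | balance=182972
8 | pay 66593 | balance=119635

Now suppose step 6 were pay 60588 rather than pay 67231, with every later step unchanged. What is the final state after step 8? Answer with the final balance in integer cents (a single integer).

126518

(re-executing from step 6 with the substitution; state before step 6: balance=306927)
6 | pay 60588 | balance=251802
7 | pay 66550 | balance=189734
8 | pay 66593 | balance=126518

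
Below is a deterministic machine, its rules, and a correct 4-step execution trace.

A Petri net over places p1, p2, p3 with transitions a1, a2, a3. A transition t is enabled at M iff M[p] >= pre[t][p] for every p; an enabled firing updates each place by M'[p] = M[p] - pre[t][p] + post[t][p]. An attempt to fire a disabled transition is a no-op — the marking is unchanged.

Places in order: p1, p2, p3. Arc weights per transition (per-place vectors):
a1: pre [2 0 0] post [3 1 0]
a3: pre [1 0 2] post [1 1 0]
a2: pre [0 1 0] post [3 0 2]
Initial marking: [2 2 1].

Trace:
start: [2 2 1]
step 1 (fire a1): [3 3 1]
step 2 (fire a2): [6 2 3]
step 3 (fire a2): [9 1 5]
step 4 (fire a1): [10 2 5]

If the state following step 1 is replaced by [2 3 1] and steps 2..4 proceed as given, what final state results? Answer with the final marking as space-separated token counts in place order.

9 2 5

state after step 1 := [2 3 1]
step 2 (fire a2): [5 2 3]
step 3 (fire a2): [8 1 5]
step 4 (fire a1): [9 2 5]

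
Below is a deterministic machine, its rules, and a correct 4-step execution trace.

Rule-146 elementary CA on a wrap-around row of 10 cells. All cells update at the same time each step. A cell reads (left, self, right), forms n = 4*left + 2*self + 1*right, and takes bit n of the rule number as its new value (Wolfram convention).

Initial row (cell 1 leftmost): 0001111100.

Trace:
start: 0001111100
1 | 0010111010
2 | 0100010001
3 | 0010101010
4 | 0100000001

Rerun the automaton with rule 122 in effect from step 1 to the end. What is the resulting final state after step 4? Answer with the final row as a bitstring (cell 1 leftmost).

0111101111

(re-executing steps 1..4 under rule 122; state before step 1: 0001111100)
1 | 0011000110
2 | 0111101111
3 | 1100111001
4 | 0111101111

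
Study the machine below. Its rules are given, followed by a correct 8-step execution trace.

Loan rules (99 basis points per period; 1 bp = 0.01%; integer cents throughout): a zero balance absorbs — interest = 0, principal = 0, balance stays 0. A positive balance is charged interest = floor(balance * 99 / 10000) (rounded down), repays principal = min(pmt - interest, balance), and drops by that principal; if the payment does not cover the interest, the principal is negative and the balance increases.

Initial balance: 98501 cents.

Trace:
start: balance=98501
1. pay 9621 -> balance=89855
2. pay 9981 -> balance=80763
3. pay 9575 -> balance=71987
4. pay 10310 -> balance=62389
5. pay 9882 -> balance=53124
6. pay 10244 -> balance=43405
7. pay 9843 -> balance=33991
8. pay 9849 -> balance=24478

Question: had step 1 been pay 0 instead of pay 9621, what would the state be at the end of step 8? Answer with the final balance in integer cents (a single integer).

(re-executing from step 1 with the substitution; state before step 1: balance=98501)
1. pay 0 -> balance=99476
2. pay 9981 -> balance=90479
3. pay 9575 -> balance=81799
4. pay 10310 -> balance=72298
5. pay 9882 -> balance=63131
6. pay 10244 -> balance=53511
7. pay 9843 -> balance=44197
8. pay 9849 -> balance=34785

34785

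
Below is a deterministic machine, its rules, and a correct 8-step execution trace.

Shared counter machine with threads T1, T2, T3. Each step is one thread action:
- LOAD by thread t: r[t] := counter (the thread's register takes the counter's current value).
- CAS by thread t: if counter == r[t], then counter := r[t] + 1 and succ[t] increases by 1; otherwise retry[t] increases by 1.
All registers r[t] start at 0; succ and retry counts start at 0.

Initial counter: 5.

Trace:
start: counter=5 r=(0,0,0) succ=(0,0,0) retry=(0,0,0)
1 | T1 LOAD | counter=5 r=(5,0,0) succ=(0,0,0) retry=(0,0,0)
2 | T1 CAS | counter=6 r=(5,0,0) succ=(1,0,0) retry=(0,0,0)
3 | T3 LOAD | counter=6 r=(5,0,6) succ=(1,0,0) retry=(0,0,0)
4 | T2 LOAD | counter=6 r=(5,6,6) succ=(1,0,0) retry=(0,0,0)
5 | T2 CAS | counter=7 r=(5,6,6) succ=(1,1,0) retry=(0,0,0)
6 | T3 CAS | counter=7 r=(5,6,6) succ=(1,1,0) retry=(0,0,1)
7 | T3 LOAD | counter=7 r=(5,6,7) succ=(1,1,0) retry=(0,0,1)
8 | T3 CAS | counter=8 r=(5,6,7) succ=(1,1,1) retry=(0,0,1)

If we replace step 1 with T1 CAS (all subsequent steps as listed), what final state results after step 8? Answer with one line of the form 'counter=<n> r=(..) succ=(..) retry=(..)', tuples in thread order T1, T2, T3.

counter=7 r=(0,5,6) succ=(0,1,1) retry=(2,0,1)

(re-executing from step 1 with the substitution; state before step 1: counter=5 r=(0,0,0) succ=(0,0,0) retry=(0,0,0))
1 | T1 CAS | counter=5 r=(0,0,0) succ=(0,0,0) retry=(1,0,0)
2 | T1 CAS | counter=5 r=(0,0,0) succ=(0,0,0) retry=(2,0,0)
3 | T3 LOAD | counter=5 r=(0,0,5) succ=(0,0,0) retry=(2,0,0)
4 | T2 LOAD | counter=5 r=(0,5,5) succ=(0,0,0) retry=(2,0,0)
5 | T2 CAS | counter=6 r=(0,5,5) succ=(0,1,0) retry=(2,0,0)
6 | T3 CAS | counter=6 r=(0,5,5) succ=(0,1,0) retry=(2,0,1)
7 | T3 LOAD | counter=6 r=(0,5,6) succ=(0,1,0) retry=(2,0,1)
8 | T3 CAS | counter=7 r=(0,5,6) succ=(0,1,1) retry=(2,0,1)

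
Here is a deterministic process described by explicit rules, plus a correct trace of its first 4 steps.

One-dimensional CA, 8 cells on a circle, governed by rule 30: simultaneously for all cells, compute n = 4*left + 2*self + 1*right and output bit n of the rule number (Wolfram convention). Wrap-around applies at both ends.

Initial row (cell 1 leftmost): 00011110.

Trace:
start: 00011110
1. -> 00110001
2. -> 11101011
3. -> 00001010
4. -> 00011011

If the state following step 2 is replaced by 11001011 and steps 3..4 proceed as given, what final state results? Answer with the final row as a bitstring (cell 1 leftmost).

state after step 2 := 11001011
3. -> 00111010
4. -> 01100011

01100011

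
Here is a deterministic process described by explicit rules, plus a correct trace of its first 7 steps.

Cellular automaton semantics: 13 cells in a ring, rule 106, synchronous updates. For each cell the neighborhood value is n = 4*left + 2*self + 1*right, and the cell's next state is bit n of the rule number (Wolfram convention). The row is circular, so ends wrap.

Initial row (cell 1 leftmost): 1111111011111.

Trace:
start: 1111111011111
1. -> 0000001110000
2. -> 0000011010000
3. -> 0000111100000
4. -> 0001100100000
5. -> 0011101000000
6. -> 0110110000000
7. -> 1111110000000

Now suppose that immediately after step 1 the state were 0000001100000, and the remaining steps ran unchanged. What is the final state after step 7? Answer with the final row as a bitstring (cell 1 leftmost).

1101100000000

state after step 1 := 0000001100000
2. -> 0000011100000
3. -> 0000110100000
4. -> 0001111000000
5. -> 0011001000000
6. -> 0111010000000
7. -> 1101100000000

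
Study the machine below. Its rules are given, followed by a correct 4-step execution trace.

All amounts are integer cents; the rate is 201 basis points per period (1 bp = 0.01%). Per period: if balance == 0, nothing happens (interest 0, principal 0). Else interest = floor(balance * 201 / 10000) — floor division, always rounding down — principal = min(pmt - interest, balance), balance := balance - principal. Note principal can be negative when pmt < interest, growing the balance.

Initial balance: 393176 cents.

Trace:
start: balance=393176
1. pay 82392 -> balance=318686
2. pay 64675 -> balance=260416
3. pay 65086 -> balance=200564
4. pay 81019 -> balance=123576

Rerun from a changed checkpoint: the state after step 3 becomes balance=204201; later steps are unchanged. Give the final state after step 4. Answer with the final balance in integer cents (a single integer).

state after step 3 := balance=204201
4. pay 81019 -> balance=127286

127286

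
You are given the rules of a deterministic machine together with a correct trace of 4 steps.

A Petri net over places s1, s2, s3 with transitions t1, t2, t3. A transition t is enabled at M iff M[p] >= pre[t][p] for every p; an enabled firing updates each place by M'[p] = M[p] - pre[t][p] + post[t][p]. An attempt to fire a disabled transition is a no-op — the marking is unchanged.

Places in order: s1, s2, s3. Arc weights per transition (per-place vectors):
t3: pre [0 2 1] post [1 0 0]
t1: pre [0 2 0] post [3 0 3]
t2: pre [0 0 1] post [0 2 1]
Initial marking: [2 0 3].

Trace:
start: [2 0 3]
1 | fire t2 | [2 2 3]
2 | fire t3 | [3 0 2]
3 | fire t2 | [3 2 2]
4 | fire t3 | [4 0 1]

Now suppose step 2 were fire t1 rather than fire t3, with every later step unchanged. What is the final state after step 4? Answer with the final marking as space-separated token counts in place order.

6 0 5

(re-executing from step 2 with the substitution; state before step 2: [2 2 3])
2 | fire t1 | [5 0 6]
3 | fire t2 | [5 2 6]
4 | fire t3 | [6 0 5]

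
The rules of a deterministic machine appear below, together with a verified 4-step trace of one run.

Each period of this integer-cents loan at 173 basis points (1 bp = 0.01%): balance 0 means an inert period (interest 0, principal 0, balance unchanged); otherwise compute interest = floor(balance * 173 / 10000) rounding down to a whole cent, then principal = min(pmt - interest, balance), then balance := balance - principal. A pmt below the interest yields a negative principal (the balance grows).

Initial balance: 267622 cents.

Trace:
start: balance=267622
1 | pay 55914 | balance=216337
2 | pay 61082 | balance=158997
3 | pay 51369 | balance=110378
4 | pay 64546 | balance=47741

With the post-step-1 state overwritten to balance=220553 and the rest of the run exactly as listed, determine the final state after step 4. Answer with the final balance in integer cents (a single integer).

state after step 1 := balance=220553
2 | pay 61082 | balance=163286
3 | pay 51369 | balance=114741
4 | pay 64546 | balance=52180

52180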